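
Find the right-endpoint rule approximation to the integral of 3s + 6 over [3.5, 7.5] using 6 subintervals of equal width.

94

Δs = (7.5 − 3.5)/6 = 2/3.
Right endpoints: 25/6, 29/6, 5.5, 37/6, 41/6, 7.5.
f(25/6) = 18.5, f(29/6) = 20.5, f(5.5) = 22.5, f(37/6) = 24.5, f(41/6) = 26.5, f(7.5) = 28.5.
Sum = Δs · [f(25/6) + f(29/6) + f(5.5) + ...].
Sum = 94.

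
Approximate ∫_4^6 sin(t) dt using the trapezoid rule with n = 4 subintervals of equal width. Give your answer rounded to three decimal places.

Δt = (6 − 4)/4 = 0.5.
f(4) ≈ -0.757, f(4.5) ≈ -0.978, f(5) ≈ -0.959, f(5.5) ≈ -0.706, f(6) ≈ -0.279.
T_4 = (Δt/2)·[f(t_0) + 2f(t_1) + 2f(t_2) + 2f(t_3) + f(t_4)].
Sum ≈ -1.580.

-1.580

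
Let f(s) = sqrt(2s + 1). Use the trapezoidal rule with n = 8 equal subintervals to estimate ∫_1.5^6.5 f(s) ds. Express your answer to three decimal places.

14.787

Δs = (6.5 − 1.5)/8 = 0.625.
f(1.5) ≈ 2.000, f(2.125) ≈ 2.291, f(2.75) ≈ 2.550, f(3.375) ≈ 2.784, f(4) ≈ 3.000, f(4.625) ≈ 3.202, f(5.25) ≈ 3.391, f(5.875) ≈ 3.571, f(6.5) ≈ 3.742.
T_8 = (Δs/2)·[f(s_0) + 2f(s_1) + ... + 2f(s_{7}) + f(s_8)].
Sum ≈ 14.787.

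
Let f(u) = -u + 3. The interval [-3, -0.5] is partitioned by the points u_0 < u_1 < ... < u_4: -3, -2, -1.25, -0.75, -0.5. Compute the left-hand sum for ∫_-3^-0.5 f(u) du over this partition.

Subinterval widths: 1, 0.75, 0.5, 0.25.
Left endpoints: -3, -2, -1.25, -0.75.
f(-3) = 6, f(-2) = 5, f(-1.25) = 4.25, f(-0.75) = 3.75.
Sum = Σ Δu_i · f(u_i).
Sum = 12.8125.

12.8125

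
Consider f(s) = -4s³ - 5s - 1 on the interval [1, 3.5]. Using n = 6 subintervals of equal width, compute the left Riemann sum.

-144.140625

Δs = (3.5 − 1)/6 = 5/12.
Left endpoints: 1, 17/12, 11/6, 2.25, 8/3, 37/12.
f(1) = -10, f(17/12) = -8405/432, f(11/6) = -940/27, f(2.25) = -57.8125, f(8/3) = -2435/27, f(37/12) = -57745/432.
Sum = Δs · [f(1) + f(17/12) + f(11/6) + ...].
Sum = -144.140625.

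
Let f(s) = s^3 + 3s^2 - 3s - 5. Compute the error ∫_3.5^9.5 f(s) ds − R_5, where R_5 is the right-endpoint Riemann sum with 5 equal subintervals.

Exact integral: ∫_3.5^9.5 f(s) ds = 2666.25.
R_5 = 3316.95.
Error = 2666.25 − 3316.95 = -650.7.

-650.7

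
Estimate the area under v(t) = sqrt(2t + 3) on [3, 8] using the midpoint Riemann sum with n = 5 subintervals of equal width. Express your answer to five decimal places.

Δt = (8 − 3)/5 = 1.
Midpoints: 3.5, 4.5, 5.5, 6.5, 7.5.
v(3.5) ≈ 3.16228, v(4.5) ≈ 3.46410, v(5.5) ≈ 3.74166, v(6.5) ≈ 4.00000, v(7.5) ≈ 4.24264.
Sum = Δt · [v(3.5) + v(4.5) + v(5.5) + v(6.5) + v(7.5)].
Sum ≈ 18.61068.

18.61068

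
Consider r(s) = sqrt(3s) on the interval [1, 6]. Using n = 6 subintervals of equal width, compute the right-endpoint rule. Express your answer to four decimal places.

16.8327

Δs = (6 − 1)/6 = 5/6.
Right endpoints: 11/6, 8/3, 3.5, 13/3, 31/6, 6.
r(11/6) ≈ 2.3452, r(8/3) ≈ 2.8284, r(3.5) ≈ 3.2404, r(13/3) ≈ 3.6056, r(31/6) ≈ 3.9370, r(6) ≈ 4.2426.
Sum = Δs · [r(11/6) + r(8/3) + r(3.5) + ...].
Sum ≈ 16.8327.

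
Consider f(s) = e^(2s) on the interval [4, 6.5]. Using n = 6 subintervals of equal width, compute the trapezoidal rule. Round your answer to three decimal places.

Δs = (6.5 − 4)/6 = 5/12.
f(4) ≈ 2980.958, f(53/12) ≈ 6859.112, f(29/6) ≈ 15782.652, f(5.25) ≈ 36315.503, f(17/3) ≈ 83561.096, f(73/12) ≈ 192272.068, f(6.5) ≈ 442413.392.
T_6 = (Δs/2)·[f(s_0) + 2f(s_1) + ... + 2f(s_{5}) + f(s_6)].
Sum ≈ 232286.503.

232286.503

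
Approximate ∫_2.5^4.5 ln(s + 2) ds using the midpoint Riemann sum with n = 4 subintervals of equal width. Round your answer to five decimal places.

3.39908

Δs = (4.5 − 2.5)/4 = 0.5.
Midpoints: 2.75, 3.25, 3.75, 4.25.
f(2.75) ≈ 1.55814, f(3.25) ≈ 1.65823, f(3.75) ≈ 1.74920, f(4.25) ≈ 1.83258.
Sum = Δs · [f(2.75) + f(3.25) + f(3.75) + f(4.25)].
Sum ≈ 3.39908.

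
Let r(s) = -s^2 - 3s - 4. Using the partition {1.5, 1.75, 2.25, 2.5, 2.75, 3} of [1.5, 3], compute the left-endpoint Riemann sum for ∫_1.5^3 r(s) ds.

-22.1875

Subinterval widths: 0.25, 0.5, 0.25, 0.25, 0.25.
Left endpoints: 1.5, 1.75, 2.25, 2.5, 2.75.
r(1.5) = -10.75, r(1.75) = -12.3125, r(2.25) = -15.8125, r(2.5) = -17.75, r(2.75) = -19.8125.
Sum = Σ Δs_i · r(s_i).
Sum = -22.1875.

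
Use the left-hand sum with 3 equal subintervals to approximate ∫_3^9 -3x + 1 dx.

-84

Δx = (9 − 3)/3 = 2.
Left endpoints: 3, 5, 7.
f(3) = -8, f(5) = -14, f(7) = -20.
Sum = Δx · [f(3) + f(5) + f(7)].
Sum = -84.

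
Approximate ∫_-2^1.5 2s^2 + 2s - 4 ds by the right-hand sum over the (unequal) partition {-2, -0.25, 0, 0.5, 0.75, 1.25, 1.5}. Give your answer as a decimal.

-8.5625

Subinterval widths: 1.75, 0.25, 0.5, 0.25, 0.5, 0.25.
Right endpoints: -0.25, 0, 0.5, 0.75, 1.25, 1.5.
f(-0.25) = -4.375, f(0) = -4, f(0.5) = -2.5, f(0.75) = -1.375, f(1.25) = 1.625, f(1.5) = 3.5.
Sum = Σ Δs_i · f(s_i).
Sum = -8.5625.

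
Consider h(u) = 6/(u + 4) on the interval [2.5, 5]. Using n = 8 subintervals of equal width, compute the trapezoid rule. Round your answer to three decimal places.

1.953

Δu = (5 − 2.5)/8 = 0.3125.
h(2.5) = 12/13, h(2.8125) = 96/109, h(3.125) = 16/19, h(3.4375) = 96/119, h(3.75) = 24/31, h(4.0625) = 32/43, h(4.375) = 48/67, h(4.6875) = 96/139, h(5) = 2/3.
T_8 = (Δu/2)·[h(u_0) + 2h(u_1) + ... + 2h(u_{7}) + h(u_8)].
Sum ≈ 1.953.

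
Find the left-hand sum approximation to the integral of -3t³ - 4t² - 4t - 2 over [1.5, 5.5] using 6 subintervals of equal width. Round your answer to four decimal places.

Δt = (5.5 − 1.5)/6 = 2/3.
Left endpoints: 1.5, 13/6, 17/6, 3.5, 25/6, 29/6.
f(1.5) = -27.125, f(13/6) = -1439/24, f(17/6) = -8185/72, f(3.5) = -193.625, f(25/6) = -305.125, f(29/6) = -32653/72.
Sum = Δt · [f(1.5) + f(13/6) + f(17/6) + ...].
Sum ≈ -768.6852.

-768.6852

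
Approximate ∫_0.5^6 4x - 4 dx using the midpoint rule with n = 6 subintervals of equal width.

Δx = (6 − 0.5)/6 = 11/12.
Midpoints: 23/24, 1.875, 67/24, 89/24, 4.625, 133/24.
f(23/24) = -1/6, f(1.875) = 3.5, f(67/24) = 43/6, f(89/24) = 65/6, f(4.625) = 14.5, f(133/24) = 109/6.
Sum = Δx · [f(23/24) + f(1.875) + f(67/24) + ...].
Sum = 49.5.

49.5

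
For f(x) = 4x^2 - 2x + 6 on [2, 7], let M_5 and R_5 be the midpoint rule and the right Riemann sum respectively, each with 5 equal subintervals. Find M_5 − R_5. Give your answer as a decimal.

-90

M_5 = 430.
R_5 = 520.
M_5 − R_5 = -90.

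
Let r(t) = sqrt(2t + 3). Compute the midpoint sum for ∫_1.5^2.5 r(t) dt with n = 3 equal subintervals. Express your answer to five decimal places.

Δt = (2.5 − 1.5)/3 = 1/3.
Midpoints: 5/3, 2, 7/3.
r(5/3) ≈ 2.51661, r(2) ≈ 2.64575, r(7/3) ≈ 2.76887.
Sum = Δt · [r(5/3) + r(2) + r(7/3)].
Sum ≈ 2.64375.

2.64375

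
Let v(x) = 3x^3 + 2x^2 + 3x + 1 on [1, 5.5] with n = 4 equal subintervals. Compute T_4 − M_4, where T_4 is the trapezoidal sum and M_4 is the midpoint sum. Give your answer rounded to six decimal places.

44.494629

T_4 ≈ 873.83496094.
M_4 ≈ 829.34033203.
T_4 − M_4 ≈ 44.494629.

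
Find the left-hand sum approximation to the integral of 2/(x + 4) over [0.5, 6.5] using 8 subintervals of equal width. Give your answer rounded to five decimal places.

Δx = (6.5 − 0.5)/8 = 0.75.
Left endpoints: 0.5, 1.25, 2, 2.75, 3.5, 4.25, 5, 5.75.
f(0.5) = 4/9, f(1.25) = 8/21, f(2) = 1/3, f(2.75) = 8/27, f(3.5) = 4/15, f(4.25) = 8/33, f(5) = 2/9, f(5.75) = 8/39.
Sum = Δx · [f(0.5) + f(1.25) + f(2) + ...].
Sum ≈ 1.79360.

1.79360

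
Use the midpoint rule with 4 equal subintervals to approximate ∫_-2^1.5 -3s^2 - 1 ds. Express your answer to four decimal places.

Δs = (1.5 − (-2))/4 = 0.875.
Midpoints: -1.5625, -0.6875, 0.1875, 1.0625.
f(-1.5625) = -8.32421875, f(-0.6875) = -2.41796875, f(0.1875) = -1.10546875, f(1.0625) = -4.38671875.
Sum = Δs · [f(-1.5625) + f(-0.6875) + f(0.1875) + f(1.0625)].
Sum ≈ -14.2051.

-14.2051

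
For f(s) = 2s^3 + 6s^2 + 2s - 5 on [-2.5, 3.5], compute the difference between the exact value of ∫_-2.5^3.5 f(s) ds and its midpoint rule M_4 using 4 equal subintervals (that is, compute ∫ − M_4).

10.125

Exact integral: ∫_-2.5^3.5 f(s) ds = 148.5.
M_4 = 138.375.
Error = 148.5 − 138.375 = 10.125.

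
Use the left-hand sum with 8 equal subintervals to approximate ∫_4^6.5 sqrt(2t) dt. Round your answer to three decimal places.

Δt = (6.5 − 4)/8 = 0.3125.
Left endpoints: 4, 4.3125, 4.625, 4.9375, 5.25, 5.5625, 5.875, 6.1875.
f(4) ≈ 2.828, f(4.3125) ≈ 2.937, f(4.625) ≈ 3.041, f(4.9375) ≈ 3.142, f(5.25) ≈ 3.240, f(5.5625) ≈ 3.335, f(5.875) ≈ 3.428, f(6.1875) ≈ 3.518.
Sum = Δt · [f(4) + f(4.3125) + f(4.625) + ...].
Sum ≈ 7.960.

7.960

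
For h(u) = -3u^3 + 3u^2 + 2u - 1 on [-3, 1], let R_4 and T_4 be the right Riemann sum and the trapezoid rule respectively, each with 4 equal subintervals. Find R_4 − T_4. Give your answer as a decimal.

R_4 = 34.
T_4 = 84.
R_4 − T_4 = -50.

-50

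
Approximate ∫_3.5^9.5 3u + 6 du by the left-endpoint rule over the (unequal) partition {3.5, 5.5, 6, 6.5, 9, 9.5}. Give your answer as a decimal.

Subinterval widths: 2, 0.5, 0.5, 2.5, 0.5.
Left endpoints: 3.5, 5.5, 6, 6.5, 9.
f(3.5) = 16.5, f(5.5) = 22.5, f(6) = 24, f(6.5) = 25.5, f(9) = 33.
Sum = Σ Δu_i · f(u_i).
Sum = 136.5.

136.5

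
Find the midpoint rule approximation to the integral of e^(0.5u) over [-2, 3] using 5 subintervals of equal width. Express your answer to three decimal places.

8.143

Δu = (3 − (-2))/5 = 1.
Midpoints: -1.5, -0.5, 0.5, 1.5, 2.5.
f(-1.5) ≈ 0.472, f(-0.5) ≈ 0.779, f(0.5) ≈ 1.284, f(1.5) ≈ 2.117, f(2.5) ≈ 3.490.
Sum = Δu · [f(-1.5) + f(-0.5) + f(0.5) + f(1.5) + f(2.5)].
Sum ≈ 8.143.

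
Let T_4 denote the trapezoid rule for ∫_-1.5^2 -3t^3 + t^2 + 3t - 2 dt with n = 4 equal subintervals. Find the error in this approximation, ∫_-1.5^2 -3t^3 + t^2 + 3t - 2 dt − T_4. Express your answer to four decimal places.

Exact integral: ∫_-1.5^2 f(t) dt ≈ -8.786458.
T_4 ≈ -9.344727.
Error ≈ -8.786458 − (-9.344727) ≈ 0.5583.

0.5583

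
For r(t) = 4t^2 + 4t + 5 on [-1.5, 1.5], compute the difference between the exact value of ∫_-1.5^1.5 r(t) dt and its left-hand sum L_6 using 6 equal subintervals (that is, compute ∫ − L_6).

2.5

Exact integral: ∫_-1.5^1.5 r(t) dt = 24.
L_6 = 21.5.
Error = 24 − 21.5 = 2.5.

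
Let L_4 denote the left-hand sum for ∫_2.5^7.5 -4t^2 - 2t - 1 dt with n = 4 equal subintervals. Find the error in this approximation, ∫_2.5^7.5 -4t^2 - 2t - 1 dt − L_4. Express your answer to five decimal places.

Exact integral: ∫_2.5^7.5 f(t) dt ≈ -596.6666667.
L_4 = -470.625.
Error ≈ -596.6666667 − (-470.625) ≈ -126.04167.

-126.04167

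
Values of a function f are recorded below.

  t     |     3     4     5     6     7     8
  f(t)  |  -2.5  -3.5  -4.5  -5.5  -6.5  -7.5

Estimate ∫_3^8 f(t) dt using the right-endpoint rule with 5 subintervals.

-27.5

Δt = 1.
Sum = 1·[(-3.5) + (-4.5) + (-5.5) + (-6.5) + (-7.5)] = -27.5.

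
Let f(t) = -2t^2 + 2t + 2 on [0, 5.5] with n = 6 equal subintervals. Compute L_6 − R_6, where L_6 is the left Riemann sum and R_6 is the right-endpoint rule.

45.375

L_6 ≈ -48.5196759.
R_6 ≈ -93.8946759.
L_6 − R_6 = 45.375.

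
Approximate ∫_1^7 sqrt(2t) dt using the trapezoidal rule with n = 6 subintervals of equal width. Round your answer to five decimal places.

16.48223

Δt = (7 − 1)/6 = 1.
f(1) ≈ 1.41421, f(2) ≈ 2.00000, f(3) ≈ 2.44949, f(4) ≈ 2.82843, f(5) ≈ 3.16228, f(6) ≈ 3.46410, f(7) ≈ 3.74166.
T_6 = (Δt/2)·[f(t_0) + 2f(t_1) + ... + 2f(t_{5}) + f(t_6)].
Sum ≈ 16.48223.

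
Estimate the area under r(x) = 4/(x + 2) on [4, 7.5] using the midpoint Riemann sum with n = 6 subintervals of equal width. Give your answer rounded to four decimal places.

Δx = (7.5 − 4)/6 = 7/12.
Midpoints: 103/24, 4.875, 131/24, 145/24, 6.625, 173/24.
r(103/24) = 96/151, r(4.875) = 32/55, r(131/24) = 96/179, r(145/24) = 96/193, r(6.625) = 32/69, r(173/24) = 96/221.
Sum = Δx · [r(103/24) + r(4.875) + r(131/24) + ...].
Sum ≈ 1.8372.

1.8372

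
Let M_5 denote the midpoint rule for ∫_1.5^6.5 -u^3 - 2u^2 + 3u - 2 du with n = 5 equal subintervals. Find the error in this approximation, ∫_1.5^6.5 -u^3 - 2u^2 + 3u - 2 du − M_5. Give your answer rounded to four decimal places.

Exact integral: ∫_1.5^6.5 f(u) du ≈ -575.833333.
M_5 = -570.
Error ≈ -575.833333 − (-570) ≈ -5.8333.

-5.8333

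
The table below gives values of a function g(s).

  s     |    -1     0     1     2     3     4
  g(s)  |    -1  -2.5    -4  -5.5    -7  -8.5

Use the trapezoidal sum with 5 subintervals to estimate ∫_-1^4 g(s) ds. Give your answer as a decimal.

Δs = 1.
T_5 = (1/2)·[(-1) + 2·(-2.5) + 2·(-4) + 2·(-5.5) + 2·(-7) + (-8.5)] = -23.75.

-23.75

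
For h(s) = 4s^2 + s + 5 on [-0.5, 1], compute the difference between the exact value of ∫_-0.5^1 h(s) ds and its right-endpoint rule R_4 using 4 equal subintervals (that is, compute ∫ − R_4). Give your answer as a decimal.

-0.984375

Exact integral: ∫_-0.5^1 h(s) ds = 9.375.
R_4 = 10.359375.
Error = 9.375 − 10.359375 = -0.984375.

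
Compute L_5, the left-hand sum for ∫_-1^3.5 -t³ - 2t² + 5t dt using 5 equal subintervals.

Δt = (3.5 − (-1))/5 = 0.9.
Left endpoints: -1, -0.1, 0.8, 1.7, 2.6.
f(-1) = -6, f(-0.1) = -0.519, f(0.8) = 2.208, f(1.7) = -2.193, f(2.6) = -18.096.
Sum = Δt · [f(-1) + f(-0.1) + f(0.8) + f(1.7) + f(2.6)].
Sum = -22.14.

-22.14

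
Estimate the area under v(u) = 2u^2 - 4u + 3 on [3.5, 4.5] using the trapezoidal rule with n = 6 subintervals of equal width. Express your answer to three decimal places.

Δu = (4.5 − 3.5)/6 = 1/6.
v(3.5) = 13.5, v(11/3) = 137/9, v(23/6) = 307/18, v(4) = 19, v(25/6) = 379/18, v(13/3) = 209/9, v(4.5) = 25.5.
T_6 = (Δu/2)·[v(u_0) + 2v(u_1) + ... + 2v(u_{5}) + v(u_6)].
Sum ≈ 19.176.

19.176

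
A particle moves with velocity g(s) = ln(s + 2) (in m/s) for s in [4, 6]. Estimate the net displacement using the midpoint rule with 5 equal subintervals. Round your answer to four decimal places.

3.8853

Δs = (6 − 4)/5 = 0.4.
Midpoints: 4.2, 4.6, 5, 5.4, 5.8.
g(4.2) ≈ 1.8245, g(4.6) ≈ 1.8871, g(5) ≈ 1.9459, g(5.4) ≈ 2.0015, g(5.8) ≈ 2.0541.
Sum = Δs · [g(4.2) + g(4.6) + g(5) + g(5.4) + g(5.8)].
Sum ≈ 3.8853.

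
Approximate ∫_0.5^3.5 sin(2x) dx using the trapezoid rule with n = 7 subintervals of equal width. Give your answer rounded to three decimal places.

-0.100

Δx = (3.5 − 0.5)/7 = 3/7.
f(0.5) ≈ 0.841, f(13/14) ≈ 0.959, f(19/14) ≈ 0.414, f(25/14) ≈ -0.417, f(31/14) ≈ -0.960, f(37/14) ≈ -0.840, f(43/14) ≈ -0.140, f(3.5) ≈ 0.657.
T_7 = (Δx/2)·[f(x_0) + 2f(x_1) + ... + 2f(x_{6}) + f(x_7)].
Sum ≈ -0.100.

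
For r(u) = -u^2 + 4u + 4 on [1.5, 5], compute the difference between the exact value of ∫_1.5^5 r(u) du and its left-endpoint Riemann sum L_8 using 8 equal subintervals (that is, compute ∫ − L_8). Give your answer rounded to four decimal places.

-1.8024

Exact integral: ∫_1.5^5 r(u) du ≈ 18.958333.
L_8 ≈ 20.760742.
Error ≈ 18.958333 − 20.760742 ≈ -1.8024.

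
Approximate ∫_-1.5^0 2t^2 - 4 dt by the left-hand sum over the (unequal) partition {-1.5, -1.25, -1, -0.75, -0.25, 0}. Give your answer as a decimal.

Subinterval widths: 0.25, 0.25, 0.25, 0.5, 0.25.
Left endpoints: -1.5, -1.25, -1, -0.75, -0.25.
f(-1.5) = 0.5, f(-1.25) = -0.875, f(-1) = -2, f(-0.75) = -2.875, f(-0.25) = -3.875.
Sum = Σ Δt_i · f(t_i).
Sum = -3.

-3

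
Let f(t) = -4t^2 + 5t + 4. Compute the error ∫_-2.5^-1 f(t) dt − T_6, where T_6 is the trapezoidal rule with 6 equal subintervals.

Exact integral: ∫_-2.5^-1 f(t) dt = -26.625.
T_6 = -26.6875.
Error = -26.625 − (-26.6875) = 0.0625.

0.0625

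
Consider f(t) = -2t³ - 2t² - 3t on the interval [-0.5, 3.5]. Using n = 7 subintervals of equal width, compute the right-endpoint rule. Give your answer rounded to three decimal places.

Δt = (3.5 − (-0.5))/7 = 4/7.
Right endpoints: 1/14, 9/14, 17/14, 25/14, 33/14, 41/14, 3.5.
f(1/14) = -309/1372, f(9/14) = -4509/1372, f(17/14) = -13957/1372, f(25/14) = -31725/1372, f(33/14) = -60885/1372, f(41/14) = -104509/1372, f(3.5) = -120.75.
Sum = Δt · [f(1/14) + f(9/14) + f(17/14) + ...].
Sum ≈ -158.918.

-158.918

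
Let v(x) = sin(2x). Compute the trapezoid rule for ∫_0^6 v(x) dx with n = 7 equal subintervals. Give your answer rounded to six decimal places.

Δx = (6 − 0)/7 = 6/7.
v(0) ≈ 0.000000, v(6/7) ≈ 0.989723, v(12/7) ≈ -0.283056, v(18/7) ≈ -0.908770, v(24/7) ≈ 0.542960, v(30/7) ≈ 0.753487, v(36/7) ≈ -0.758453, v(6) ≈ -0.536573.
T_7 = (Δx/2)·[v(x_0) + 2v(x_1) + ... + 2v(x_{6}) + v(x_7)].
Sum ≈ 0.057946.

0.057946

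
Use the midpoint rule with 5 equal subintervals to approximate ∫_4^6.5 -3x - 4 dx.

-49.375

Δx = (6.5 − 4)/5 = 0.5.
Midpoints: 4.25, 4.75, 5.25, 5.75, 6.25.
f(4.25) = -16.75, f(4.75) = -18.25, f(5.25) = -19.75, f(5.75) = -21.25, f(6.25) = -22.75.
Sum = Δx · [f(4.25) + f(4.75) + f(5.25) + f(5.75) + f(6.25)].
Sum = -49.375.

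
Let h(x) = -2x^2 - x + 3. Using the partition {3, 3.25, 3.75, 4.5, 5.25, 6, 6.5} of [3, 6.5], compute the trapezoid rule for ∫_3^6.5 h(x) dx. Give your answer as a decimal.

-171.71875

Subinterval widths: 0.25, 0.5, 0.75, 0.75, 0.75, 0.5.
h(3) = -18, h(3.25) = -21.375, h(3.75) = -28.875, h(4.5) = -42, h(5.25) = -57.375, h(6) = -75, h(6.5) = -88.
On each subinterval the trapezoid contributes (Δx_i/2)·[h(x_{i-1}) + h(x_i)].
Sum = -171.71875.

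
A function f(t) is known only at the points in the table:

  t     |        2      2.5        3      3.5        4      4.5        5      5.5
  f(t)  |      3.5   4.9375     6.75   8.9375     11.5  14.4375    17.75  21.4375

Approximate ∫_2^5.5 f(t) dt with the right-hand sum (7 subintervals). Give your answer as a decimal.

Δt = 0.5.
Sum = 0.5·[4.9375 + 6.75 + 8.9375 + 11.5 + 14.4375 + 17.75 + 21.4375] = 42.875.

42.875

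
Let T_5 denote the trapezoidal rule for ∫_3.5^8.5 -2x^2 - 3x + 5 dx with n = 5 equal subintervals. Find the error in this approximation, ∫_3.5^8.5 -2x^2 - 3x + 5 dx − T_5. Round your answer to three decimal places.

1.667

Exact integral: ∫_3.5^8.5 f(x) dx ≈ -445.83333.
T_5 = -447.5.
Error ≈ -445.83333 − (-447.5) ≈ 1.667.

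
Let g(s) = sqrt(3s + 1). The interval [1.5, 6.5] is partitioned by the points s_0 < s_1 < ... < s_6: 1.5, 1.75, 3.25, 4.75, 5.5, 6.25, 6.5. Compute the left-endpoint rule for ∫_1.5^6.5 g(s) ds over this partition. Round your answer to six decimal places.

Subinterval widths: 0.25, 1.5, 1.5, 0.75, 0.75, 0.25.
Left endpoints: 1.5, 1.75, 3.25, 4.75, 5.5, 6.25.
g(1.5) ≈ 2.345208, g(1.75) ≈ 2.500000, g(3.25) ≈ 3.278719, g(4.75) ≈ 3.905125, g(5.5) ≈ 4.183300, g(6.25) ≈ 4.444097.
Sum = Σ Δs_i · g(s_i).
Sum ≈ 16.431724.

16.431724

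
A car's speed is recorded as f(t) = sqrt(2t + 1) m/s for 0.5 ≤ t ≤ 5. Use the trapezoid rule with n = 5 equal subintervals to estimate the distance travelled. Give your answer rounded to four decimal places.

Δt = (5 − 0.5)/5 = 0.9.
f(0.5) ≈ 1.4142, f(1.4) ≈ 1.9494, f(2.3) ≈ 2.3664, f(3.2) ≈ 2.7203, f(4.1) ≈ 3.0332, f(5) ≈ 3.3166.
T_5 = (Δt/2)·[f(t_0) + 2f(t_1) + ... + 2f(t_{4}) + f(t_5)].
Sum ≈ 11.1912.

11.1912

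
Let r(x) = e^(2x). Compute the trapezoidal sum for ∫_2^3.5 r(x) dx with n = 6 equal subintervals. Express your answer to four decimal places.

Δx = (3.5 − 2)/6 = 0.25.
r(2) ≈ 54.5982, r(2.25) ≈ 90.0171, r(2.5) ≈ 148.4132, r(2.75) ≈ 244.6919, r(3) ≈ 403.4288, r(3.25) ≈ 665.1416, r(3.5) ≈ 1096.6332.
T_6 = (Δx/2)·[r(x_0) + 2r(x_1) + ... + 2r(x_{5}) + r(x_6)].
Sum ≈ 531.8271.

531.8271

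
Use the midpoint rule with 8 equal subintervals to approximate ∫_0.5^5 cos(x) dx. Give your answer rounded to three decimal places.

-1.457

Δx = (5 − 0.5)/8 = 0.5625.
Midpoints: 0.78125, 1.34375, 1.90625, 2.46875, 3.03125, 3.59375, 4.15625, 4.71875.
f(0.78125) ≈ 0.710, f(1.34375) ≈ 0.225, f(1.90625) ≈ -0.329, f(2.46875) ≈ -0.782, f(3.03125) ≈ -0.994, f(3.59375) ≈ -0.900, f(4.15625) ≈ -0.528, f(4.71875) ≈ 0.006.
Sum = Δx · [f(0.78125) + f(1.34375) + f(1.90625) + ...].
Sum ≈ -1.457.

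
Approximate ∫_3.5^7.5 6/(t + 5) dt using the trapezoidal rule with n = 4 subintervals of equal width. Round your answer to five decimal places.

Δt = (7.5 − 3.5)/4 = 1.
f(3.5) = 12/17, f(4.5) = 12/19, f(5.5) = 4/7, f(6.5) = 12/23, f(7.5) = 0.48.
T_4 = (Δt/2)·[f(t_0) + 2f(t_1) + 2f(t_2) + 2f(t_3) + f(t_4)].
Sum ≈ 2.31769.

2.31769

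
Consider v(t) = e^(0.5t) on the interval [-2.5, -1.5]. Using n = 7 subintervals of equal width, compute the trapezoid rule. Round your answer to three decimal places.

Δt = (-1.5 − (-2.5))/7 = 1/7.
v(-2.5) ≈ 0.287, v(-33/14) ≈ 0.308, v(-31/14) ≈ 0.331, v(-29/14) ≈ 0.355, v(-27/14) ≈ 0.381, v(-25/14) ≈ 0.409, v(-23/14) ≈ 0.440, v(-1.5) ≈ 0.472.
T_7 = (Δt/2)·[v(t_0) + 2v(t_1) + ... + 2v(t_{6}) + v(t_7)].
Sum ≈ 0.372.

0.372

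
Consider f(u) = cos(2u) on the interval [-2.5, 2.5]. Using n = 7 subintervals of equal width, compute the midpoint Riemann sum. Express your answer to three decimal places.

Δu = (2.5 − (-2.5))/7 = 5/7.
Midpoints: -15/7, -10/7, -5/7, 0, 5/7, 10/7, 15/7.
f(-15/7) ≈ -0.414, f(-10/7) ≈ -0.960, f(-5/7) ≈ 0.142, f(0) ≈ 1.000, f(5/7) ≈ 0.142, f(10/7) ≈ -0.960, f(15/7) ≈ -0.414.
Sum = Δu · [f(-15/7) + f(-10/7) + f(-5/7) + ...].
Sum ≈ -1.046.

-1.046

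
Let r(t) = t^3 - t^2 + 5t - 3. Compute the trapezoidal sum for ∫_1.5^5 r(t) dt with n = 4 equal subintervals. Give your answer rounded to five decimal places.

Δt = (5 − 1.5)/4 = 0.875.
r(1.5) = 5.625, r(2.375) = 8515/512, r(3.25) = 37.015625, r(4.125) = 36249/512, r(5) = 122.
T_4 = (Δt/2)·[r(t_0) + 2r(t_1) + 2r(t_2) + 2r(t_3) + r(t_4)].
Sum ≈ 164.72559.

164.72559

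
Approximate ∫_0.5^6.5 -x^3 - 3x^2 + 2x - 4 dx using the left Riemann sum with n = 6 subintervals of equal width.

-522

Δx = (6.5 − 0.5)/6 = 1.
Left endpoints: 0.5, 1.5, 2.5, 3.5, 4.5, 5.5.
f(0.5) = -3.875, f(1.5) = -11.125, f(2.5) = -33.375, f(3.5) = -76.625, f(4.5) = -146.875, f(5.5) = -250.125.
Sum = Δx · [f(0.5) + f(1.5) + f(2.5) + ...].
Sum = -522.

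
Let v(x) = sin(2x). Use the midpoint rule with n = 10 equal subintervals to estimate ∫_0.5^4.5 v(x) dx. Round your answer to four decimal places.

0.7454

Δx = (4.5 − 0.5)/10 = 0.4.
Midpoints: 0.7, 1.1, 1.5, 1.9, 2.3, 2.7, 3.1, 3.5, 3.9, 4.3.
v(0.7) ≈ 0.9854, v(1.1) ≈ 0.8085, v(1.5) ≈ 0.1411, v(1.9) ≈ -0.6119, v(2.3) ≈ -0.9937, v(2.7) ≈ -0.7728, v(3.1) ≈ -0.0831, v(3.5) ≈ 0.6570, v(3.9) ≈ 0.9985, v(4.3) ≈ 0.7344.
Sum = Δx · [v(0.7) + v(1.1) + v(1.5) + ...].
Sum ≈ 0.7454.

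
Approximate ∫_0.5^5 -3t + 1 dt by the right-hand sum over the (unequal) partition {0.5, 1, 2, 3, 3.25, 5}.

Subinterval widths: 0.5, 1, 1, 0.25, 1.75.
Right endpoints: 1, 2, 3, 3.25, 5.
f(1) = -2, f(2) = -5, f(3) = -8, f(3.25) = -8.75, f(5) = -14.
Sum = Σ Δt_i · f(t_i).
Sum = -40.6875.

-40.6875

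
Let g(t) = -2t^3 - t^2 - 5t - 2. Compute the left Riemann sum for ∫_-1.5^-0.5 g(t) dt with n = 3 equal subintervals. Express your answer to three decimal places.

6.093

Δt = (-0.5 − (-1.5))/3 = 1/3.
Left endpoints: -1.5, -7/6, -5/6.
g(-1.5) = 10, g(-7/6) = 305/54, g(-5/6) = 71/27.
Sum = Δt · [g(-1.5) + g(-7/6) + g(-5/6)].
Sum ≈ 6.093.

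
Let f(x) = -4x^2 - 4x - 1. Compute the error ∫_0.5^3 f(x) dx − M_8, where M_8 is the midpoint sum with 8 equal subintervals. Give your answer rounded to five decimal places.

Exact integral: ∫_0.5^3 f(x) dx ≈ -55.8333333.
M_8 ≈ -55.7519531.
Error ≈ -55.8333333 − (-55.7519531) ≈ -0.08138.

-0.08138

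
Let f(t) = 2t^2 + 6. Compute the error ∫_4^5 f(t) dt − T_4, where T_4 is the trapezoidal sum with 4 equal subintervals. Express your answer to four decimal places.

Exact integral: ∫_4^5 f(t) dt ≈ 46.666667.
T_4 = 46.6875.
Error ≈ 46.666667 − 46.6875 ≈ -0.0208.

-0.0208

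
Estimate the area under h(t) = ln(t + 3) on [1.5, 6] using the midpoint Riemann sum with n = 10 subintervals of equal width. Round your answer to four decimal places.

8.5076

Δt = (6 − 1.5)/10 = 0.45.
Midpoints: 1.725, 2.175, 2.625, 3.075, 3.525, 3.975, 4.425, 4.875, 5.325, 5.775.
h(1.725) ≈ 1.5529, h(2.175) ≈ 1.6438, h(2.625) ≈ 1.7272, h(3.075) ≈ 1.8042, h(3.525) ≈ 1.8756, h(3.975) ≈ 1.9423, h(4.425) ≈ 2.0049, h(4.875) ≈ 2.0637, h(5.325) ≈ 2.1193, h(5.775) ≈ 2.1719.
Sum = Δt · [h(1.725) + h(2.175) + h(2.625) + ...].
Sum ≈ 8.5076.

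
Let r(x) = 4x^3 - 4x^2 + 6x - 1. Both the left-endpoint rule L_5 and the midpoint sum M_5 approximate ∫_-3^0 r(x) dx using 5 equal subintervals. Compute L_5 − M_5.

L_5 = -199.56.
M_5 = -145.02.
L_5 − M_5 = -54.54.

-54.54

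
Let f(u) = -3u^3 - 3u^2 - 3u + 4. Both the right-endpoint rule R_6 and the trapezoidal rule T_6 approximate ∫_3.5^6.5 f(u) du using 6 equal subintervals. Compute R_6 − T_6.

R_6 = -1695.5625.
T_6 = -1497.
R_6 − T_6 = -198.5625.

-198.5625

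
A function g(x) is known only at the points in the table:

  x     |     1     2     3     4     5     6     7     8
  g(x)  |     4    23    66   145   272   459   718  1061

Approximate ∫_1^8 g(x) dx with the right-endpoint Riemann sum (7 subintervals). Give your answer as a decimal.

Δx = 1.
Sum = 1·[23 + 66 + 145 + 272 + 459 + 718 + 1061] = 2744.

2744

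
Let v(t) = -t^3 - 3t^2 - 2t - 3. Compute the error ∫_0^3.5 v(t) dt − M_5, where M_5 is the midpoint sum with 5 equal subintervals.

-1.1790625

Exact integral: ∫_0^3.5 v(t) dt = -103.140625.
M_5 = -101.9615625.
Error = -103.140625 − (-101.9615625) = -1.1790625.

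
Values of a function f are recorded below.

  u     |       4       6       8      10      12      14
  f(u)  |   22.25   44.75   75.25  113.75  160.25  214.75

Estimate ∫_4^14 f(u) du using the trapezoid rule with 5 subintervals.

Δu = 2.
T_5 = (2/2)·[22.25 + 2·44.75 + 2·75.25 + 2·113.75 + 2·160.25 + 214.75] = 1025.

1025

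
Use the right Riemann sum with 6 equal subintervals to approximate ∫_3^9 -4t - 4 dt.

-180

Δt = (9 − 3)/6 = 1.
Right endpoints: 4, 5, 6, 7, 8, 9.
f(4) = -20, f(5) = -24, f(6) = -28, f(7) = -32, f(8) = -36, f(9) = -40.
Sum = Δt · [f(4) + f(5) + f(6) + ...].
Sum = -180.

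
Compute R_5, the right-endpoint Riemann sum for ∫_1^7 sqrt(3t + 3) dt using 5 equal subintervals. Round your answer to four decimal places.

24.2952

Δt = (7 − 1)/5 = 1.2.
Right endpoints: 2.2, 3.4, 4.6, 5.8, 7.
f(2.2) ≈ 3.0984, f(3.4) ≈ 3.6332, f(4.6) ≈ 4.0988, f(5.8) ≈ 4.5166, f(7) ≈ 4.8990.
Sum = Δt · [f(2.2) + f(3.4) + f(4.6) + f(5.8) + f(7)].
Sum ≈ 24.2952.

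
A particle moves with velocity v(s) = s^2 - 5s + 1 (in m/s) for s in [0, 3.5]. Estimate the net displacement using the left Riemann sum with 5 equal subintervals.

-10.71

Δs = (3.5 − 0)/5 = 0.7.
Left endpoints: 0, 0.7, 1.4, 2.1, 2.8.
v(0) = 1, v(0.7) = -2.01, v(1.4) = -4.04, v(2.1) = -5.09, v(2.8) = -5.16.
Sum = Δs · [v(0) + v(0.7) + v(1.4) + v(2.1) + v(2.8)].
Sum = -10.71.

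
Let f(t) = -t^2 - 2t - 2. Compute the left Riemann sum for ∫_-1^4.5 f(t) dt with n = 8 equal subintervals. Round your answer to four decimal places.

-50.9932

Δt = (4.5 − (-1))/8 = 0.6875.
Left endpoints: -1, -0.3125, 0.375, 1.0625, 1.75, 2.4375, 3.125, 3.8125.
f(-1) = -1, f(-0.3125) = -1.47265625, f(0.375) = -2.890625, f(1.0625) = -5.25390625, f(1.75) = -8.5625, f(2.4375) = -12.81640625, f(3.125) = -18.015625, f(3.8125) = -24.16015625.
Sum = Δt · [f(-1) + f(-0.3125) + f(0.375) + ...].
Sum ≈ -50.9932.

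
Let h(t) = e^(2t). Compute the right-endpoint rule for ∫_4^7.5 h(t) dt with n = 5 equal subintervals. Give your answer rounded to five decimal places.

3034531.82522

Δt = (7.5 − 4)/5 = 0.7.
Right endpoints: 4.7, 5.4, 6.1, 6.8, 7.5.
h(4.7) ≈ 12088.38073, h(5.4) ≈ 49020.80114, h(6.1) ≈ 198789.15114, h(6.8) ≈ 806129.75912, h(7.5) ≈ 3269017.37247.
Sum = Δt · [h(4.7) + h(5.4) + h(6.1) + h(6.8) + h(7.5)].
Sum ≈ 3034531.82522.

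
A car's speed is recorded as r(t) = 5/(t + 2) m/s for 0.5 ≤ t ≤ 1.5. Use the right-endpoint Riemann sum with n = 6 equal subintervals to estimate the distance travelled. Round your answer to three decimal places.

1.636

Δt = (1.5 − 0.5)/6 = 1/6.
Right endpoints: 2/3, 5/6, 1, 7/6, 4/3, 1.5.
r(2/3) = 1.875, r(5/6) = 30/17, r(1) = 5/3, r(7/6) = 30/19, r(4/3) = 1.5, r(1.5) = 10/7.
Sum = Δt · [r(2/3) + r(5/6) + r(1) + ...].
Sum ≈ 1.636.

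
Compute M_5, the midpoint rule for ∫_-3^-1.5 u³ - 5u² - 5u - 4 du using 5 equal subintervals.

Δu = (-1.5 − (-3))/5 = 0.3.
Midpoints: -2.85, -2.55, -2.25, -1.95, -1.65.
f(-2.85) = -53.511625, f(-2.55) = -40.343875, f(-2.25) = -29.453125, f(-1.95) = -20.677375, f(-1.65) = -13.854625.
Sum = Δu · [f(-2.85) + f(-2.55) + f(-2.25) + f(-1.95) + f(-1.65)].
Sum = -47.3521875.

-47.3521875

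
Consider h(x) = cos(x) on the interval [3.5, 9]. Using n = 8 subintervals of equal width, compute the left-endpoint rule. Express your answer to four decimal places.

Δx = (9 − 3.5)/8 = 0.6875.
Left endpoints: 3.5, 4.1875, 4.875, 5.5625, 6.25, 6.9375, 7.625, 8.3125.
h(3.5) ≈ -0.9365, h(4.1875) ≈ -0.5011, h(4.875) ≈ 0.1619, h(5.5625) ≈ 0.7514, h(6.25) ≈ 0.9994, h(6.9375) ≈ 0.7935, h(7.625) ≈ 0.2270, h(8.3125) ≈ -0.4426.
Sum = Δx · [h(3.5) + h(4.1875) + h(4.875) + ...].
Sum ≈ 0.7239.

0.7239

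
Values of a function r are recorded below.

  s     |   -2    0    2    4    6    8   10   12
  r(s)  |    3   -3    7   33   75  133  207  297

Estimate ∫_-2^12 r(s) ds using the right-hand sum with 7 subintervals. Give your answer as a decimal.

Δs = 2.
Sum = 2·[(-3) + 7 + 33 + 75 + 133 + 207 + 297] = 1498.

1498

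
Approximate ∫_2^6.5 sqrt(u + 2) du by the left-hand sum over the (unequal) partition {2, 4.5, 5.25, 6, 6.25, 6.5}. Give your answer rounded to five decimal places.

10.35675

Subinterval widths: 2.5, 0.75, 0.75, 0.25, 0.25.
Left endpoints: 2, 4.5, 5.25, 6, 6.25.
f(2) ≈ 2.00000, f(4.5) ≈ 2.54951, f(5.25) ≈ 2.69258, f(6) ≈ 2.82843, f(6.25) ≈ 2.87228.
Sum = Σ Δu_i · f(u_i).
Sum ≈ 10.35675.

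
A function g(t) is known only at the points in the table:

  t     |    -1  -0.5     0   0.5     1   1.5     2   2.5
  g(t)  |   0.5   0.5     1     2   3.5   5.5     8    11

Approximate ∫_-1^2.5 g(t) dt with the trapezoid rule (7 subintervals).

13.125

Δt = 0.5.
T_7 = (0.5/2)·[0.5 + 2·0.5 + 2·1 + 2·2 + 2·3.5 + 2·5.5 + 2·8 + 11] = 13.125.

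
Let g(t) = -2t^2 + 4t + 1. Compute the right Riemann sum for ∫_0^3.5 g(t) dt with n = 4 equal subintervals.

-6.0703125

Δt = (3.5 − 0)/4 = 0.875.
Right endpoints: 0.875, 1.75, 2.625, 3.5.
g(0.875) = 2.96875, g(1.75) = 1.875, g(2.625) = -2.28125, g(3.5) = -9.5.
Sum = Δt · [g(0.875) + g(1.75) + g(2.625) + g(3.5)].
Sum = -6.0703125.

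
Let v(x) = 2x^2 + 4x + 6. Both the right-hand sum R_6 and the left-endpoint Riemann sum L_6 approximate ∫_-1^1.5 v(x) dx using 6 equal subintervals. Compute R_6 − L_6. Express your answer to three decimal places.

5.208

R_6 ≈ 23.16551.
L_6 ≈ 17.95718.
R_6 − L_6 ≈ 5.208.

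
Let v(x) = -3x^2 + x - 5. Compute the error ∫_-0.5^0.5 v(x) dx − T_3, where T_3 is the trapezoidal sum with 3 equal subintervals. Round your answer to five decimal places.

0.05556

Exact integral: ∫_-0.5^0.5 v(x) dx = -5.25.
T_3 ≈ -5.3055556.
Error ≈ -5.25 − (-5.3055556) ≈ 0.05556.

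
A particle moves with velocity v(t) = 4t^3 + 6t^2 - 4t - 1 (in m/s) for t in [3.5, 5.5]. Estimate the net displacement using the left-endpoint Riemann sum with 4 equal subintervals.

830.5

Δt = (5.5 − 3.5)/4 = 0.5.
Left endpoints: 3.5, 4, 4.5, 5.
v(3.5) = 230, v(4) = 335, v(4.5) = 467, v(5) = 629.
Sum = Δt · [v(3.5) + v(4) + v(4.5) + v(5)].
Sum = 830.5.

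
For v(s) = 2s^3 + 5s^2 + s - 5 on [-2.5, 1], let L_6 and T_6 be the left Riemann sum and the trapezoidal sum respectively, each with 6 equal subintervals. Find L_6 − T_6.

L_6 ≈ -14.4111690.
T_6 ≈ -11.3486690.
L_6 − T_6 = -3.0625.

-3.0625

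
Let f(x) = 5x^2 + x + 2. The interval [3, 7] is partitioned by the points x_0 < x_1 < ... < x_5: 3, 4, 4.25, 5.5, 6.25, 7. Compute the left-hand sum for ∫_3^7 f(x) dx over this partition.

463.9375

Subinterval widths: 1, 0.25, 1.25, 0.75, 0.75.
Left endpoints: 3, 4, 4.25, 5.5, 6.25.
f(3) = 50, f(4) = 86, f(4.25) = 96.5625, f(5.5) = 158.75, f(6.25) = 203.5625.
Sum = Σ Δx_i · f(x_i).
Sum = 463.9375.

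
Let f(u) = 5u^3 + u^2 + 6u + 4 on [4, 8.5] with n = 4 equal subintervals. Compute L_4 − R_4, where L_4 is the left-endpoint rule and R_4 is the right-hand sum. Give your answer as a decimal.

L_4 ≈ 5071.08691406.
R_4 ≈ 8259.19628906.
L_4 − R_4 = -3188.109375.

-3188.109375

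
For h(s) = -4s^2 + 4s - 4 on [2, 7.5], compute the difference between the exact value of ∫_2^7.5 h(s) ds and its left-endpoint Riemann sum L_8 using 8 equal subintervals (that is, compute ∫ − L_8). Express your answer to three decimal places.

Exact integral: ∫_2^7.5 h(s) ds ≈ -469.33333.
L_8 = -406.78515625.
Error ≈ -469.33333 − (-406.78515625) ≈ -62.548.

-62.548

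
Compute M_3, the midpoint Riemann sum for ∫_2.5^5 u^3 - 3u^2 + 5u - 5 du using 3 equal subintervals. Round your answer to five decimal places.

70.29080

Δu = (5 − 2.5)/3 = 5/6.
Midpoints: 35/12, 3.75, 55/12.
f(35/12) = 15335/1728, f(3.75) = 24.296875, f(55/12) = 88435/1728.
Sum = Δu · [f(35/12) + f(3.75) + f(55/12)].
Sum ≈ 70.29080.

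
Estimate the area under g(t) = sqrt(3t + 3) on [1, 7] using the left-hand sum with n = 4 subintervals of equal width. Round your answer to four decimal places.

20.9681

Δt = (7 − 1)/4 = 1.5.
Left endpoints: 1, 2.5, 4, 5.5.
g(1) ≈ 2.4495, g(2.5) ≈ 3.2404, g(4) ≈ 3.8730, g(5.5) ≈ 4.4159.
Sum = Δt · [g(1) + g(2.5) + g(4) + g(5.5)].
Sum ≈ 20.9681.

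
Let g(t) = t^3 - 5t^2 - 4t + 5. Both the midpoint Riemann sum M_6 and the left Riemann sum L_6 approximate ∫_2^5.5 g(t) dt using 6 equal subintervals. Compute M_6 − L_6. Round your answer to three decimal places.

M_6 ≈ -74.81301.
L_6 ≈ -76.78024.
M_6 − L_6 ≈ 1.967.

1.967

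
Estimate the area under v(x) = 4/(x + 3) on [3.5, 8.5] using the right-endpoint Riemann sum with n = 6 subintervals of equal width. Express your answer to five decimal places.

Δx = (8.5 − 3.5)/6 = 5/6.
Right endpoints: 13/3, 31/6, 6, 41/6, 23/3, 8.5.
v(13/3) = 6/11, v(31/6) = 24/49, v(6) = 4/9, v(41/6) = 24/59, v(23/3) = 0.375, v(8.5) = 8/23.
Sum = Δx · [v(13/3) + v(31/6) + v(6) + ...].
Sum ≈ 2.17442.

2.17442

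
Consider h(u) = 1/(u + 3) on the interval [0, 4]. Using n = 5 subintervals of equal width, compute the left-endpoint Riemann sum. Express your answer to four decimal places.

0.9283

Δu = (4 − 0)/5 = 0.8.
Left endpoints: 0, 0.8, 1.6, 2.4, 3.2.
h(0) = 1/3, h(0.8) = 5/19, h(1.6) = 5/23, h(2.4) = 5/27, h(3.2) = 5/31.
Sum = Δu · [h(0) + h(0.8) + h(1.6) + h(2.4) + h(3.2)].
Sum ≈ 0.9283.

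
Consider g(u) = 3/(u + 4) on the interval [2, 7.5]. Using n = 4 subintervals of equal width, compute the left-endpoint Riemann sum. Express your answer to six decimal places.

Δu = (7.5 − 2)/4 = 1.375.
Left endpoints: 2, 3.375, 4.75, 6.125.
g(2) = 0.5, g(3.375) = 24/59, g(4.75) = 12/35, g(6.125) = 8/27.
Sum = Δu · [g(2) + g(3.375) + g(4.75) + g(6.125)].
Sum ≈ 2.125658.

2.125658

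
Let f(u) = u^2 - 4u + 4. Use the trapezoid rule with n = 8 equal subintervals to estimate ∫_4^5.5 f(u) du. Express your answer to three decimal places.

11.634

Δu = (5.5 − 4)/8 = 0.1875.
f(4) = 4, f(4.1875) = 4.78515625, f(4.375) = 5.640625, f(4.5625) = 6.56640625, f(4.75) = 7.5625, f(4.9375) = 8.62890625, f(5.125) = 9.765625, f(5.3125) = 10.97265625, f(5.5) = 12.25.
T_8 = (Δu/2)·[f(u_0) + 2f(u_1) + ... + 2f(u_{7}) + f(u_8)].
Sum ≈ 11.634.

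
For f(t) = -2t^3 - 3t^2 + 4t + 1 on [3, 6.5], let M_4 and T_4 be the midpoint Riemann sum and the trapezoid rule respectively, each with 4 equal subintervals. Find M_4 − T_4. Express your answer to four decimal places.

21.1025

M_4 ≈ -1022.622070.
T_4 ≈ -1043.724609.
M_4 − T_4 ≈ 21.1025.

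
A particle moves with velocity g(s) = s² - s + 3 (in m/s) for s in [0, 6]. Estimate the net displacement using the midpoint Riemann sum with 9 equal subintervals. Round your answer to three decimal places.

71.778

Δs = (6 − 0)/9 = 2/3.
Midpoints: 1/3, 1, 5/3, 7/3, 3, 11/3, 13/3, 5, 17/3.
g(1/3) = 25/9, g(1) = 3, g(5/3) = 37/9, g(7/3) = 55/9, g(3) = 9, g(11/3) = 115/9, g(13/3) = 157/9, g(5) = 23, g(17/3) = 265/9.
Sum = Δs · [g(1/3) + g(1) + g(5/3) + ...].
Sum ≈ 71.778.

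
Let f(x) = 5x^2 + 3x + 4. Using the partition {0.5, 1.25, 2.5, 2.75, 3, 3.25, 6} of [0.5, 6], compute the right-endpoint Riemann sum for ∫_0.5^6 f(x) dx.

664.265625

Subinterval widths: 0.75, 1.25, 0.25, 0.25, 0.25, 2.75.
Right endpoints: 1.25, 2.5, 2.75, 3, 3.25, 6.
f(1.25) = 15.5625, f(2.5) = 42.75, f(2.75) = 50.0625, f(3) = 58, f(3.25) = 66.5625, f(6) = 202.
Sum = Σ Δx_i · f(x_i).
Sum = 664.265625.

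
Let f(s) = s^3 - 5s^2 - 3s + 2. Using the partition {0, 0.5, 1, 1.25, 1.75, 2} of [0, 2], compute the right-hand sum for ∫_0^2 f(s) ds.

-15.31640625

Subinterval widths: 0.5, 0.5, 0.25, 0.5, 0.25.
Right endpoints: 0.5, 1, 1.25, 1.75, 2.
f(0.5) = -0.625, f(1) = -5, f(1.25) = -7.609375, f(1.75) = -13.203125, f(2) = -16.
Sum = Σ Δs_i · f(s_i).
Sum = -15.31640625.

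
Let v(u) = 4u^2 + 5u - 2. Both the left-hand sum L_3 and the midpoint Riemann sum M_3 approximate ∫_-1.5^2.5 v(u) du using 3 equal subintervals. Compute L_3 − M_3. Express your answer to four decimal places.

L_3 ≈ 8.074074.
M_3 ≈ 24.962963.
L_3 − M_3 ≈ -16.8889.

-16.8889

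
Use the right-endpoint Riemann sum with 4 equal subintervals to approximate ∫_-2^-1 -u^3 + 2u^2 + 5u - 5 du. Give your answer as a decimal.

Δu = (-1 − (-2))/4 = 0.25.
Right endpoints: -1.75, -1.5, -1.25, -1.
f(-1.75) = -2.265625, f(-1.5) = -4.625, f(-1.25) = -6.171875, f(-1) = -7.
Sum = Δu · [f(-1.75) + f(-1.5) + f(-1.25) + f(-1)].
Sum = -5.015625.

-5.015625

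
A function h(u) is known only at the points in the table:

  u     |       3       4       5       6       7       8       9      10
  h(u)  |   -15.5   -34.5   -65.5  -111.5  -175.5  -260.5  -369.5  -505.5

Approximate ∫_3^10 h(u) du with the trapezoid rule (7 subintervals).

-1277.5

Δu = 1.
T_7 = (1/2)·[(-15.5) + 2·(-34.5) + 2·(-65.5) + 2·(-111.5) + 2·(-175.5) + 2·(-260.5) + 2·(-369.5) + (-505.5)] = -1277.5.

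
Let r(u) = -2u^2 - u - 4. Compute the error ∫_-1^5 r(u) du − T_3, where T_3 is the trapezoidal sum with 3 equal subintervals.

Exact integral: ∫_-1^5 r(u) du = -120.
T_3 = -128.
Error = -120 − (-128) = 8.

8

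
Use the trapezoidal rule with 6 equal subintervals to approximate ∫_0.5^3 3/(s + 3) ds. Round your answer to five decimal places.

Δs = (3 − 0.5)/6 = 5/12.
f(0.5) = 6/7, f(11/12) = 36/47, f(4/3) = 9/13, f(1.75) = 12/19, f(13/6) = 18/31, f(31/12) = 36/67, f(3) = 0.5.
T_6 = (Δs/2)·[f(s_0) + 2f(s_1) + ... + 2f(s_{5}) + f(s_6)].
Sum ≈ 1.61932.

1.61932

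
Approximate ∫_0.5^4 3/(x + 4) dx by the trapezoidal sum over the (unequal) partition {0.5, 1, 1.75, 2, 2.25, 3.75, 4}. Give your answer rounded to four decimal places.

1.7331

Subinterval widths: 0.5, 0.75, 0.25, 0.25, 1.5, 0.25.
f(0.5) = 2/3, f(1) = 0.6, f(1.75) = 12/23, f(2) = 0.5, f(2.25) = 0.48, f(3.75) = 12/31, f(4) = 0.375.
On each subinterval the trapezoid contributes (Δx_i/2)·[f(x_{i-1}) + f(x_i)].
Sum ≈ 1.7331.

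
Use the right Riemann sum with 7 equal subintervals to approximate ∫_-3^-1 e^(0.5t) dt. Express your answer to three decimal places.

0.823

Δt = (-1 − (-3))/7 = 2/7.
Right endpoints: -19/7, -17/7, -15/7, -13/7, -11/7, -9/7, -1.
f(-19/7) ≈ 0.257, f(-17/7) ≈ 0.297, f(-15/7) ≈ 0.343, f(-13/7) ≈ 0.395, f(-11/7) ≈ 0.456, f(-9/7) ≈ 0.526, f(-1) ≈ 0.607.
Sum = Δt · [f(-19/7) + f(-17/7) + f(-15/7) + ...].
Sum ≈ 0.823.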